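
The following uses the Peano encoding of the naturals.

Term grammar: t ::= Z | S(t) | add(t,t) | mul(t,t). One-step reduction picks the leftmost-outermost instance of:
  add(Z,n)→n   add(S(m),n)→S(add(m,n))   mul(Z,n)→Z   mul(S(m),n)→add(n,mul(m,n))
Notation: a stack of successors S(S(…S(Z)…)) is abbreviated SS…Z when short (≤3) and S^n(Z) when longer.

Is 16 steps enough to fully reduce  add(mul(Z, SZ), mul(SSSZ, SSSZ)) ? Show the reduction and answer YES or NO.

Answer: NO — after 16 steps the term is S(S(S(S(S(S(S(S(S(add(Z, mul(Z, SSSZ))))))))))), not yet normal

Working:
  start: add(mul(Z, SZ), mul(SSSZ, SSSZ))
  step 1: add(Z, mul(SSSZ, SSSZ))
  step 2: mul(SSSZ, SSSZ)
  step 3: add(SSSZ, mul(SSZ, SSSZ))
  step 4: S(add(SSZ, mul(SSZ, SSSZ)))
  step 5: S(S(add(SZ, mul(SSZ, SSSZ))))
  step 6: S(S(S(add(Z, mul(SSZ, SSSZ)))))
  step 7: S(S(S(mul(SSZ, SSSZ))))
  step 8: S(S(S(add(SSSZ, mul(SZ, SSSZ)))))
  step 9: S(S(S(S(add(SSZ, mul(SZ, SSSZ))))))
  step 10: S(S(S(S(S(add(SZ, mul(SZ, SSSZ)))))))
  step 11: S(S(S(S(S(S(add(Z, mul(SZ, SSSZ))))))))
  step 12: S(S(S(S(S(S(mul(SZ, SSSZ)))))))
  step 13: S(S(S(S(S(S(add(SSSZ, mul(Z, SSSZ))))))))
  step 14: S(S(S(S(S(S(S(add(SSZ, mul(Z, SSSZ)))))))))
  step 15: S(S(S(S(S(S(S(S(add(SZ, mul(Z, SSSZ))))))))))
  step 16: S(S(S(S(S(S(S(S(S(add(Z, mul(Z, SSSZ)))))))))))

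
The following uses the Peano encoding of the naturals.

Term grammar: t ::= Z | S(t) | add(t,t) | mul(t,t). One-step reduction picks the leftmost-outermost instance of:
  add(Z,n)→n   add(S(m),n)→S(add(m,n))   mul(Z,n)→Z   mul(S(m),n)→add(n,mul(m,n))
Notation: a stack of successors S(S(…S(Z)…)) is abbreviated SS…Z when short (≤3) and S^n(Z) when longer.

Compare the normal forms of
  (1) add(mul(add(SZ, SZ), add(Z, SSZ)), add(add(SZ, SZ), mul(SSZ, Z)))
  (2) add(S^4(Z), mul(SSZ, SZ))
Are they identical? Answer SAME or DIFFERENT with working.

Answer: SAME — A ⇓ S^6(Z), B ⇓ S^6(Z)

Derivation:
Term A:
  start: add(mul(add(SZ, SZ), add(Z, SSZ)), add(add(SZ, SZ), mul(SSZ, Z)))
  [1] add(mul(S(add(Z, SZ)), add(Z, SSZ)), add(add(SZ, SZ), mul(SSZ, Z)))
  [2] add(add(add(Z, SSZ), mul(add(Z, SZ), add(Z, SSZ))), add(add(SZ, SZ), mul(SSZ, Z)))
  [3] add(add(SSZ, mul(add(Z, SZ), add(Z, SSZ))), add(add(SZ, SZ), mul(SSZ, Z)))
  [4] add(S(add(SZ, mul(add(Z, SZ), add(Z, SSZ)))), add(add(SZ, SZ), mul(SSZ, Z)))
  [5] S(add(add(SZ, mul(add(Z, SZ), add(Z, SSZ))), add(add(SZ, SZ), mul(SSZ, Z))))
  [6] S(add(S(add(Z, mul(add(Z, SZ), add(Z, SSZ)))), add(add(SZ, SZ), mul(SSZ, Z))))
  [7] S(S(add(add(Z, mul(add(Z, SZ), add(Z, SSZ))), add(add(SZ, SZ), mul(SSZ, Z)))))
  [8] S(S(add(mul(add(Z, SZ), add(Z, SSZ)), add(add(SZ, SZ), mul(SSZ, Z)))))
  [9] S(S(add(mul(SZ, add(Z, SSZ)), add(add(SZ, SZ), mul(SSZ, Z)))))
  [10] S(S(add(add(add(Z, SSZ), mul(Z, add(Z, SSZ))), add(add(SZ, SZ), mul(SSZ, Z)))))
  [11] S(S(add(add(SSZ, mul(Z, add(Z, SSZ))), add(add(SZ, SZ), mul(SSZ, Z)))))
  [12] S(S(add(S(add(SZ, mul(Z, add(Z, SSZ)))), add(add(SZ, SZ), mul(SSZ, Z)))))
  [13] S(S(S(add(add(SZ, mul(Z, add(Z, SSZ))), add(add(SZ, SZ), mul(SSZ, Z))))))
  [14] S(S(S(add(S(add(Z, mul(Z, add(Z, SSZ)))), add(add(SZ, SZ), mul(SSZ, Z))))))
  [15] S(S(S(S(add(add(Z, mul(Z, add(Z, SSZ))), add(add(SZ, SZ), mul(SSZ, Z)))))))
  [16] S(S(S(S(add(mul(Z, add(Z, SSZ)), add(add(SZ, SZ), mul(SSZ, Z)))))))
  [17] S(S(S(S(add(Z, add(add(SZ, SZ), mul(SSZ, Z)))))))
  [18] S(S(S(S(add(add(SZ, SZ), mul(SSZ, Z))))))
  [19] S(S(S(S(add(S(add(Z, SZ)), mul(SSZ, Z))))))
  [20] S(S(S(S(S(add(add(Z, SZ), mul(SSZ, Z)))))))
  [21] S(S(S(S(S(add(SZ, mul(SSZ, Z)))))))
  [22] S(S(S(S(S(S(add(Z, mul(SSZ, Z))))))))
  [23] S(S(S(S(S(S(mul(SSZ, Z)))))))
  [24] S(S(S(S(S(S(add(Z, mul(SZ, Z))))))))
  [25] S(S(S(S(S(S(mul(SZ, Z)))))))
  [26] S(S(S(S(S(S(add(Z, mul(Z, Z))))))))
  [27] S(S(S(S(S(S(mul(Z, Z)))))))
  [28] S^6(Z)

Term B:
  start: add(S^4(Z), mul(SSZ, SZ))
  [1] S(add(SSSZ, mul(SSZ, SZ)))
  [2] S(S(add(SSZ, mul(SSZ, SZ))))
  [3] S(S(S(add(SZ, mul(SSZ, SZ)))))
  [4] S(S(S(S(add(Z, mul(SSZ, SZ))))))
  [5] S(S(S(S(mul(SSZ, SZ)))))
  [6] S(S(S(S(add(SZ, mul(SZ, SZ))))))
  [7] S(S(S(S(S(add(Z, mul(SZ, SZ)))))))
  [8] S(S(S(S(S(mul(SZ, SZ))))))
  [9] S(S(S(S(S(add(SZ, mul(Z, SZ)))))))
  [10] S(S(S(S(S(S(add(Z, mul(Z, SZ))))))))
  [11] S(S(S(S(S(S(mul(Z, SZ)))))))
  [12] S^6(Z)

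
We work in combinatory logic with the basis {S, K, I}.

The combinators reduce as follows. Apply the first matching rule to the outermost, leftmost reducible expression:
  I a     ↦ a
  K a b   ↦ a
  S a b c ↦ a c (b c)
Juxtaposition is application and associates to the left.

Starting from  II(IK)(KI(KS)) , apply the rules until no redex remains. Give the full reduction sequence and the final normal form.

Answer: normal form = KI  (in 4 steps)

Derivation:
  start: II(IK)(KI(KS))
  [1] I(IK)(KI(KS))
  [2] IK(KI(KS))
  [3] K(KI(KS))
  [4] KI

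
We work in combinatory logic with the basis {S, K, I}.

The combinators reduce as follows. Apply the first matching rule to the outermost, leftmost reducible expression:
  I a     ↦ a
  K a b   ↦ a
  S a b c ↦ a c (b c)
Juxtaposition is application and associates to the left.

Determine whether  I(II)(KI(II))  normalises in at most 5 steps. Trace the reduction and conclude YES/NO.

  start: I(II)(KI(II))
  step 1: II(KI(II))
  step 2: I(KI(II))
  step 3: KI(II)
  step 4: I

Answer: YES — reaches normal form I in 4 ≤ 5 steps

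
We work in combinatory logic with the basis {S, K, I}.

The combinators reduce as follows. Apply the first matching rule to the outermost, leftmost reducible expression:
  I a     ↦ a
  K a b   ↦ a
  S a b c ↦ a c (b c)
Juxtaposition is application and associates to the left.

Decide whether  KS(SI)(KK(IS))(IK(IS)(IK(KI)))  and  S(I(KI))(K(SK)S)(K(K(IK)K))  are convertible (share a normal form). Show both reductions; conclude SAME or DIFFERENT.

Answer: DIFFERENT — A ⇓ SKS, B ⇓ SK(KK)

Reduction:
Term A:
  start: KS(SI)(KK(IS))(IK(IS)(IK(KI)))
  [1] S(KK(IS))(IK(IS)(IK(KI)))
  [2] SK(IK(IS)(IK(KI)))
  [3] SK(K(IS)(IK(KI)))
  [4] SK(IS)
  [5] SKS

Term B:
  start: S(I(KI))(K(SK)S)(K(K(IK)K))
  [1] I(KI)(K(K(IK)K))(K(SK)S(K(K(IK)K)))
  [2] KI(K(K(IK)K))(K(SK)S(K(K(IK)K)))
  [3] I(K(SK)S(K(K(IK)K)))
  [4] K(SK)S(K(K(IK)K))
  [5] SK(K(K(IK)K))
  [6] SK(K(IK))
  [7] SK(KK)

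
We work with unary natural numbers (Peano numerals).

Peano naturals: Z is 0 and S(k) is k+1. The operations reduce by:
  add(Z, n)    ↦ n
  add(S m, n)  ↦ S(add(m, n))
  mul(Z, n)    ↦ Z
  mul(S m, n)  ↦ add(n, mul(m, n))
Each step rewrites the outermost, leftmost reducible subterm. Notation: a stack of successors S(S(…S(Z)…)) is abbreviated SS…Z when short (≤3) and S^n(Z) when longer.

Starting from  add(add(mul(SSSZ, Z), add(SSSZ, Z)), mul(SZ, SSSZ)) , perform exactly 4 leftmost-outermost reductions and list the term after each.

  start: add(add(mul(SSSZ, Z), add(SSSZ, Z)), mul(SZ, SSSZ))
  [1] add(add(add(Z, mul(SSZ, Z)), add(SSSZ, Z)), mul(SZ, SSSZ))
  [2] add(add(mul(SSZ, Z), add(SSSZ, Z)), mul(SZ, SSSZ))
  [3] add(add(add(Z, mul(SZ, Z)), add(SSSZ, Z)), mul(SZ, SSSZ))
  [4] add(add(mul(SZ, Z), add(SSSZ, Z)), mul(SZ, SSSZ))

Answer: after 4 steps: add(add(mul(SZ, Z), add(SSSZ, Z)), mul(SZ, SSSZ))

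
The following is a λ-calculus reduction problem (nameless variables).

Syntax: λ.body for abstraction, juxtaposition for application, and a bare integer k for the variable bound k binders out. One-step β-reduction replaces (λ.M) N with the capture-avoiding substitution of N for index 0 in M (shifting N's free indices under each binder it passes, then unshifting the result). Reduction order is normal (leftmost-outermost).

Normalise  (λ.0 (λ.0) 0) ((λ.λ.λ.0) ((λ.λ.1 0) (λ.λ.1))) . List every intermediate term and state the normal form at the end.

Answer: normal form = λ.λ.0  (in 5 steps)

Reduction:
  start: (λ.0 (λ.0) 0) ((λ.λ.λ.0) ((λ.λ.1 0) (λ.λ.1)))
  →1  (λ.λ.λ.0) ((λ.λ.1 0) (λ.λ.1)) (λ.0) ((λ.λ.λ.0) ((λ.λ.1 0) (λ.λ.1)))
  →2  (λ.λ.0) (λ.0) ((λ.λ.λ.0) ((λ.λ.1 0) (λ.λ.1)))
  →3  (λ.0) ((λ.λ.λ.0) ((λ.λ.1 0) (λ.λ.1)))
  →4  (λ.λ.λ.0) ((λ.λ.1 0) (λ.λ.1))
  →5  λ.λ.0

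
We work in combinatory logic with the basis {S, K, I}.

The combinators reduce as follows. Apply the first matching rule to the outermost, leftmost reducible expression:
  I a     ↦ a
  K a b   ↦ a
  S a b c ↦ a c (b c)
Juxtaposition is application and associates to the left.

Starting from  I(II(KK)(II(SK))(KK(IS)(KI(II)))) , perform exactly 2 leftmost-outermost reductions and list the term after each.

Answer: after 2 steps: I(KK)(II(SK))(KK(IS)(KI(II)))

Working:
  start: I(II(KK)(II(SK))(KK(IS)(KI(II))))
  step 1: II(KK)(II(SK))(KK(IS)(KI(II)))
  step 2: I(KK)(II(SK))(KK(IS)(KI(II)))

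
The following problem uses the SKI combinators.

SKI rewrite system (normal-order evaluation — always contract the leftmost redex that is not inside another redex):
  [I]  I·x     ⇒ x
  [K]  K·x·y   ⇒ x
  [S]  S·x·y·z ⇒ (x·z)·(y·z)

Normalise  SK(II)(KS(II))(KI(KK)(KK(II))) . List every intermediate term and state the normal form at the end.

  start: SK(II)(KS(II))(KI(KK)(KK(II)))
  →1  K(KS(II))(II(KS(II)))(KI(KK)(KK(II)))
  →2  KS(II)(KI(KK)(KK(II)))
  →3  S(KI(KK)(KK(II)))
  →4  S(I(KK(II)))
  →5  S(KK(II))
  →6  SK

Answer: normal form = SK  (in 6 steps)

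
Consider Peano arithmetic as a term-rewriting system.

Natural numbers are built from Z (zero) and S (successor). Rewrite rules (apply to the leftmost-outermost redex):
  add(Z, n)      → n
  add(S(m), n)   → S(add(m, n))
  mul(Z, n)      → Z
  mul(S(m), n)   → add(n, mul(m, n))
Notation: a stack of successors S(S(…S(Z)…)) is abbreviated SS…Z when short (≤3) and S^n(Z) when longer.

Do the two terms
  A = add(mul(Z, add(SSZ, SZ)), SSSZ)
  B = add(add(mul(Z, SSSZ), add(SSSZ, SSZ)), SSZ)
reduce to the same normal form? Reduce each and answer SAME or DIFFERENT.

Answer: DIFFERENT — A ⇓ SSSZ, B ⇓ S^7(Z)

Derivation:
Term A:
  start: add(mul(Z, add(SSZ, SZ)), SSSZ)
  →1  add(Z, SSSZ)
  →2  SSSZ

Term B:
  start: add(add(mul(Z, SSSZ), add(SSSZ, SSZ)), SSZ)
  →1  add(add(Z, add(SSSZ, SSZ)), SSZ)
  →2  add(add(SSSZ, SSZ), SSZ)
  →3  add(S(add(SSZ, SSZ)), SSZ)
  →4  S(add(add(SSZ, SSZ), SSZ))
  →5  S(add(S(add(SZ, SSZ)), SSZ))
  →6  S(S(add(add(SZ, SSZ), SSZ)))
  →7  S(S(add(S(add(Z, SSZ)), SSZ)))
  →8  S(S(S(add(add(Z, SSZ), SSZ))))
  →9  S(S(S(add(SSZ, SSZ))))
  →10  S(S(S(S(add(SZ, SSZ)))))
  →11  S(S(S(S(S(add(Z, SSZ))))))
  →12  S^7(Z)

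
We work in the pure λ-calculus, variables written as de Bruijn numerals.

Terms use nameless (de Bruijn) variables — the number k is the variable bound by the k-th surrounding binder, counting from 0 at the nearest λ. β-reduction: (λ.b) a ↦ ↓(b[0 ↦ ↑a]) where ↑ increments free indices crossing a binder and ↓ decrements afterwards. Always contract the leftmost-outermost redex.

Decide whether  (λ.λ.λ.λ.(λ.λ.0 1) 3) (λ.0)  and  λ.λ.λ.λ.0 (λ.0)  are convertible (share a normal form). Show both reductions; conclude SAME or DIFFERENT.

Answer: SAME — A ⇓ λ.λ.λ.λ.0 (λ.0), B ⇓ λ.λ.λ.λ.0 (λ.0)

Reduction:
Term A:
  start: (λ.λ.λ.λ.(λ.λ.0 1) 3) (λ.0)
  step 1: λ.λ.λ.(λ.λ.0 1) (λ.0)
  step 2: λ.λ.λ.λ.0 (λ.0)

Term B:
  start: λ.λ.λ.λ.0 (λ.0)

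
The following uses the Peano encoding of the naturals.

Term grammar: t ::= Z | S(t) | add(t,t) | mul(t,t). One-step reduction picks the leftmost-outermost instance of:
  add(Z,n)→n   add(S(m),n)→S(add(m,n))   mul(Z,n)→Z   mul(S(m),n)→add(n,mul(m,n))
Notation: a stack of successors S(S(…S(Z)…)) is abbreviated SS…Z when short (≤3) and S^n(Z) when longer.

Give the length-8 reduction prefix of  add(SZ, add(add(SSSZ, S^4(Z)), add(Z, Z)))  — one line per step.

  start: add(SZ, add(add(SSSZ, S^4(Z)), add(Z, Z)))
  step 1: S(add(Z, add(add(SSSZ, S^4(Z)), add(Z, Z))))
  step 2: S(add(add(SSSZ, S^4(Z)), add(Z, Z)))
  step 3: S(add(S(add(SSZ, S^4(Z))), add(Z, Z)))
  step 4: S(S(add(add(SSZ, S^4(Z)), add(Z, Z))))
  step 5: S(S(add(S(add(SZ, S^4(Z))), add(Z, Z))))
  step 6: S(S(S(add(add(SZ, S^4(Z)), add(Z, Z)))))
  step 7: S(S(S(add(S(add(Z, S^4(Z))), add(Z, Z)))))
  step 8: S(S(S(S(add(add(Z, S^4(Z)), add(Z, Z))))))

Answer: after 8 steps: S(S(S(S(add(add(Z, S^4(Z)), add(Z, Z))))))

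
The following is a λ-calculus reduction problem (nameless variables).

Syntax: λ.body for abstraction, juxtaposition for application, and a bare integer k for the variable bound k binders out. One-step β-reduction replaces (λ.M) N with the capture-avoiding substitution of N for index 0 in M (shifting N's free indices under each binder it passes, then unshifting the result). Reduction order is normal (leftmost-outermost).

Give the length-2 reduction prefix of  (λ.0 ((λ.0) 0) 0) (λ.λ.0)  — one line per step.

  start: (λ.0 ((λ.0) 0) 0) (λ.λ.0)
  →1  (λ.λ.0) ((λ.0) (λ.λ.0)) (λ.λ.0)
  →2  (λ.0) (λ.λ.0)

Answer: after 2 steps: (λ.0) (λ.λ.0)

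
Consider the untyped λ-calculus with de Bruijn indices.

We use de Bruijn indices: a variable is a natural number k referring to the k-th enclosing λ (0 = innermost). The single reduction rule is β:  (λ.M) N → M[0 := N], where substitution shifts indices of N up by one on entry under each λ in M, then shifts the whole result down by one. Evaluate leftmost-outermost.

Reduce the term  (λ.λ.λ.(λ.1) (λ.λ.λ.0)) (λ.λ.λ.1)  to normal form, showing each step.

  start: (λ.λ.λ.(λ.1) (λ.λ.λ.0)) (λ.λ.λ.1)
  [1] λ.λ.(λ.1) (λ.λ.λ.0)
  [2] λ.λ.0

Answer: normal form = λ.λ.0  (in 2 steps)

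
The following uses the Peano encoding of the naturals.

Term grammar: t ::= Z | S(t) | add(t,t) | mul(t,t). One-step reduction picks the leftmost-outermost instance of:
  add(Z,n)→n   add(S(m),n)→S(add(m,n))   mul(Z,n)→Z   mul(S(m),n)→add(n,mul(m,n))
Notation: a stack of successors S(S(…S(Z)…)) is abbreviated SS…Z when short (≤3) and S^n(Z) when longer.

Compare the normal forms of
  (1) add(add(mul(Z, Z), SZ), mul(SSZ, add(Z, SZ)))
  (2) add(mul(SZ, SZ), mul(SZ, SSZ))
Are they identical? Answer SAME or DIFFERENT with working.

Answer: SAME — A ⇓ SSSZ, B ⇓ SSSZ

Reduction:
Term A:
  start: add(add(mul(Z, Z), SZ), mul(SSZ, add(Z, SZ)))
  [1] add(add(Z, SZ), mul(SSZ, add(Z, SZ)))
  [2] add(SZ, mul(SSZ, add(Z, SZ)))
  [3] S(add(Z, mul(SSZ, add(Z, SZ))))
  [4] S(mul(SSZ, add(Z, SZ)))
  [5] S(add(add(Z, SZ), mul(SZ, add(Z, SZ))))
  [6] S(add(SZ, mul(SZ, add(Z, SZ))))
  [7] S(S(add(Z, mul(SZ, add(Z, SZ)))))
  [8] S(S(mul(SZ, add(Z, SZ))))
  [9] S(S(add(add(Z, SZ), mul(Z, add(Z, SZ)))))
  [10] S(S(add(SZ, mul(Z, add(Z, SZ)))))
  [11] S(S(S(add(Z, mul(Z, add(Z, SZ))))))
  [12] S(S(S(mul(Z, add(Z, SZ)))))
  [13] SSSZ

Term B:
  start: add(mul(SZ, SZ), mul(SZ, SSZ))
  [1] add(add(SZ, mul(Z, SZ)), mul(SZ, SSZ))
  [2] add(S(add(Z, mul(Z, SZ))), mul(SZ, SSZ))
  [3] S(add(add(Z, mul(Z, SZ)), mul(SZ, SSZ)))
  [4] S(add(mul(Z, SZ), mul(SZ, SSZ)))
  [5] S(add(Z, mul(SZ, SSZ)))
  [6] S(mul(SZ, SSZ))
  [7] S(add(SSZ, mul(Z, SSZ)))
  [8] S(S(add(SZ, mul(Z, SSZ))))
  [9] S(S(S(add(Z, mul(Z, SSZ)))))
  [10] S(S(S(mul(Z, SSZ))))
  [11] SSSZ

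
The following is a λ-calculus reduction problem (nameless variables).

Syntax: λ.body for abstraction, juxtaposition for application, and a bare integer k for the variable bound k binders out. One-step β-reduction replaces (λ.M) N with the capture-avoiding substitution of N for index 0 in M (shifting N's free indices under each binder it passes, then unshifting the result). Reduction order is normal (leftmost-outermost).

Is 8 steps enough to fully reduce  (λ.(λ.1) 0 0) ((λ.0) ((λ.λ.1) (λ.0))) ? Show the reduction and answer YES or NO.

Answer: YES — reaches normal form λ.0 in 5 ≤ 8 steps

Reduction:
  start: (λ.(λ.1) 0 0) ((λ.0) ((λ.λ.1) (λ.0)))
  [1] (λ.(λ.0) ((λ.λ.1) (λ.0))) ((λ.0) ((λ.λ.1) (λ.0))) ((λ.0) ((λ.λ.1) (λ.0)))
  [2] (λ.0) ((λ.λ.1) (λ.0)) ((λ.0) ((λ.λ.1) (λ.0)))
  [3] (λ.λ.1) (λ.0) ((λ.0) ((λ.λ.1) (λ.0)))
  [4] (λ.λ.0) ((λ.0) ((λ.λ.1) (λ.0)))
  [5] λ.0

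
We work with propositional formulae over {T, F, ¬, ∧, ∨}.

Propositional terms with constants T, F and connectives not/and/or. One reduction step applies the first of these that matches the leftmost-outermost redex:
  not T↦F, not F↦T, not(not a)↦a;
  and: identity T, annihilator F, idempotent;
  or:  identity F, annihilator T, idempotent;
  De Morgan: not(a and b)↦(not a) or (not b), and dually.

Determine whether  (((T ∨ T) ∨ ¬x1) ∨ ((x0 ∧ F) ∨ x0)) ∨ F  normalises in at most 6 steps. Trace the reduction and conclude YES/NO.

Answer: YES — reaches normal form T in 4 ≤ 6 steps

Derivation:
  start: (((T ∨ T) ∨ ¬x1) ∨ ((x0 ∧ F) ∨ x0)) ∨ F
  step 1: ((T ∨ T) ∨ ¬x1) ∨ ((x0 ∧ F) ∨ x0)
  step 2: (T ∨ ¬x1) ∨ ((x0 ∧ F) ∨ x0)
  step 3: T ∨ ((x0 ∧ F) ∨ x0)
  step 4: T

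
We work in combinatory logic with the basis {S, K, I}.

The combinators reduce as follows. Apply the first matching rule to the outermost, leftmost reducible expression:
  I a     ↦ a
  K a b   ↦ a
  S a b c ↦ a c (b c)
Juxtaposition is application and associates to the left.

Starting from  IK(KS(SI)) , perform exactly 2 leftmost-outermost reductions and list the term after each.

  start: IK(KS(SI))
  →1  K(KS(SI))
  →2  KS

Answer: after 2 steps: KS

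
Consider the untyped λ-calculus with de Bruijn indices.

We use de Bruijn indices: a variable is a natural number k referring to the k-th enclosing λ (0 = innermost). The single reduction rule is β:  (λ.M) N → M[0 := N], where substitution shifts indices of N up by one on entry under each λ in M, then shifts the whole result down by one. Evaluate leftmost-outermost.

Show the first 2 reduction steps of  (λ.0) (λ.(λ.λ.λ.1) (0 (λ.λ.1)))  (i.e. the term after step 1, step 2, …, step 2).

  start: (λ.0) (λ.(λ.λ.λ.1) (0 (λ.λ.1)))
  →1  λ.(λ.λ.λ.1) (0 (λ.λ.1))
  →2  λ.λ.λ.1

Answer: after 2 steps: λ.λ.λ.1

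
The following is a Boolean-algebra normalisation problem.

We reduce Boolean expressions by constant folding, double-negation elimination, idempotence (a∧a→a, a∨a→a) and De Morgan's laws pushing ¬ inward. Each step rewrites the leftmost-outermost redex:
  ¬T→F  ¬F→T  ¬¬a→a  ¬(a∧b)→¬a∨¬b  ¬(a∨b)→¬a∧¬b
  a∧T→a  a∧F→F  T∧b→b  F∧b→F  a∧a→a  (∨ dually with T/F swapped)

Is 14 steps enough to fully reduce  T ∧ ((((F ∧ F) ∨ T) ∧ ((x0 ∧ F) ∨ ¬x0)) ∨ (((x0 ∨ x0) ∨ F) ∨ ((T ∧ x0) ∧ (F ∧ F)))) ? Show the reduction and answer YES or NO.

Answer: YES — reaches normal form ¬x0 ∨ x0 in 11 ≤ 14 steps

Working:
  start: T ∧ ((((F ∧ F) ∨ T) ∧ ((x0 ∧ F) ∨ ¬x0)) ∨ (((x0 ∨ x0) ∨ F) ∨ ((T ∧ x0) ∧ (F ∧ F))))
  →1  (((F ∧ F) ∨ T) ∧ ((x0 ∧ F) ∨ ¬x0)) ∨ (((x0 ∨ x0) ∨ F) ∨ ((T ∧ x0) ∧ (F ∧ F)))
  →2  (T ∧ ((x0 ∧ F) ∨ ¬x0)) ∨ (((x0 ∨ x0) ∨ F) ∨ ((T ∧ x0) ∧ (F ∧ F)))
  →3  ((x0 ∧ F) ∨ ¬x0) ∨ (((x0 ∨ x0) ∨ F) ∨ ((T ∧ x0) ∧ (F ∧ F)))
  →4  (F ∨ ¬x0) ∨ (((x0 ∨ x0) ∨ F) ∨ ((T ∧ x0) ∧ (F ∧ F)))
  →5  ¬x0 ∨ (((x0 ∨ x0) ∨ F) ∨ ((T ∧ x0) ∧ (F ∧ F)))
  →6  ¬x0 ∨ ((x0 ∨ x0) ∨ ((T ∧ x0) ∧ (F ∧ F)))
  →7  ¬x0 ∨ (x0 ∨ ((T ∧ x0) ∧ (F ∧ F)))
  →8  ¬x0 ∨ (x0 ∨ (x0 ∧ (F ∧ F)))
  →9  ¬x0 ∨ (x0 ∨ (x0 ∧ F))
  →10  ¬x0 ∨ (x0 ∨ F)
  →11  ¬x0 ∨ x0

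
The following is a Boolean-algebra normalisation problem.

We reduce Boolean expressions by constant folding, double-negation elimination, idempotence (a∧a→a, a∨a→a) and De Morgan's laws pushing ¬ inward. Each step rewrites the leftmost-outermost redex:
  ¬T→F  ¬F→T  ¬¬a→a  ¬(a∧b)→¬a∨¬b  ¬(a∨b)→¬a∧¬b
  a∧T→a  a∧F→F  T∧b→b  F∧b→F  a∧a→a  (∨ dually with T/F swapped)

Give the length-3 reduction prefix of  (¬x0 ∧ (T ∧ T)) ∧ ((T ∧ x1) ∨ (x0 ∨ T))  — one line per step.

Answer: after 3 steps: ¬x0 ∧ (x1 ∨ (x0 ∨ T))

Working:
  start: (¬x0 ∧ (T ∧ T)) ∧ ((T ∧ x1) ∨ (x0 ∨ T))
  step 1: (¬x0 ∧ T) ∧ ((T ∧ x1) ∨ (x0 ∨ T))
  step 2: ¬x0 ∧ ((T ∧ x1) ∨ (x0 ∨ T))
  step 3: ¬x0 ∧ (x1 ∨ (x0 ∨ T))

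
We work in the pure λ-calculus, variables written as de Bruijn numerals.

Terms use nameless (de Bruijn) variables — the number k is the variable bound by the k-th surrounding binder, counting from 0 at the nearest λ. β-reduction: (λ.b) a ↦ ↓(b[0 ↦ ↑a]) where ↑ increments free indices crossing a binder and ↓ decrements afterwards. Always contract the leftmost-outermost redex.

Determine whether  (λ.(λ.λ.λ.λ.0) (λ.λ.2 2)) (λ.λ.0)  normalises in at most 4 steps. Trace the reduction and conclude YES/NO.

  start: (λ.(λ.λ.λ.λ.0) (λ.λ.2 2)) (λ.λ.0)
  →1  (λ.λ.λ.λ.0) (λ.λ.(λ.λ.0) (λ.λ.0))
  →2  λ.λ.λ.0

Answer: YES — reaches normal form λ.λ.λ.0 in 2 ≤ 4 steps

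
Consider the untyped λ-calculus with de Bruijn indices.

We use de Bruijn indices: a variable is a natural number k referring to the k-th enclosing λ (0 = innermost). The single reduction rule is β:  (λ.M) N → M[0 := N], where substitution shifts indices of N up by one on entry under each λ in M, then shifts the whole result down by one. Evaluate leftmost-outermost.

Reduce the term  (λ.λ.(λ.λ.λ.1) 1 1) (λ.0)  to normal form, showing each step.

Answer: normal form = λ.λ.λ.0  (in 3 steps)

Working:
  start: (λ.λ.(λ.λ.λ.1) 1 1) (λ.0)
  [1] λ.(λ.λ.λ.1) (λ.0) (λ.0)
  [2] λ.(λ.λ.1) (λ.0)
  [3] λ.λ.λ.0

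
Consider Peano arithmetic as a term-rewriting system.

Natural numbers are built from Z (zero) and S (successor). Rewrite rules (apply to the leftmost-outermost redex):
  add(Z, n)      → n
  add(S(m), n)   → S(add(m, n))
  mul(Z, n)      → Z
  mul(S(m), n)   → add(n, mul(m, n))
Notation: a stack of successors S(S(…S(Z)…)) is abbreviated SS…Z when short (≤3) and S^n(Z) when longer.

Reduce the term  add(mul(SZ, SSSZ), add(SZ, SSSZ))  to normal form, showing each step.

Answer: normal form = S^7(Z)  (in 12 steps)

Derivation:
  start: add(mul(SZ, SSSZ), add(SZ, SSSZ))
  step 1: add(add(SSSZ, mul(Z, SSSZ)), add(SZ, SSSZ))
  step 2: add(S(add(SSZ, mul(Z, SSSZ))), add(SZ, SSSZ))
  step 3: S(add(add(SSZ, mul(Z, SSSZ)), add(SZ, SSSZ)))
  step 4: S(add(S(add(SZ, mul(Z, SSSZ))), add(SZ, SSSZ)))
  step 5: S(S(add(add(SZ, mul(Z, SSSZ)), add(SZ, SSSZ))))
  step 6: S(S(add(S(add(Z, mul(Z, SSSZ))), add(SZ, SSSZ))))
  step 7: S(S(S(add(add(Z, mul(Z, SSSZ)), add(SZ, SSSZ)))))
  step 8: S(S(S(add(mul(Z, SSSZ), add(SZ, SSSZ)))))
  step 9: S(S(S(add(Z, add(SZ, SSSZ)))))
  step 10: S(S(S(add(SZ, SSSZ))))
  step 11: S(S(S(S(add(Z, SSSZ)))))
  step 12: S^7(Z)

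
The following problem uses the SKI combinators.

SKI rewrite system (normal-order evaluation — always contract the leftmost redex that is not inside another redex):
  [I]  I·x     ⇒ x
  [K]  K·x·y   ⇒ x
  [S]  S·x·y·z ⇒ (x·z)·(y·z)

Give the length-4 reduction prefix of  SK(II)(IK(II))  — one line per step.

  start: SK(II)(IK(II))
  [1] K(IK(II))(II(IK(II)))
  [2] IK(II)
  [3] K(II)
  [4] KI

Answer: after 4 steps: KI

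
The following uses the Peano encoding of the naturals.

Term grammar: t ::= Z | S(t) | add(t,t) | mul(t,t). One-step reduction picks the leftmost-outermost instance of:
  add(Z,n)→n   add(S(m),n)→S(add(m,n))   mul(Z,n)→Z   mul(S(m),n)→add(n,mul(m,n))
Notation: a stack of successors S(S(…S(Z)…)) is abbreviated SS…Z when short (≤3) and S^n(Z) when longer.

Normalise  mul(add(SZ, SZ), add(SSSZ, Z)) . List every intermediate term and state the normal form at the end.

  start: mul(add(SZ, SZ), add(SSSZ, Z))
  [1] mul(S(add(Z, SZ)), add(SSSZ, Z))
  [2] add(add(SSSZ, Z), mul(add(Z, SZ), add(SSSZ, Z)))
  [3] add(S(add(SSZ, Z)), mul(add(Z, SZ), add(SSSZ, Z)))
  [4] S(add(add(SSZ, Z), mul(add(Z, SZ), add(SSSZ, Z))))
  [5] S(add(S(add(SZ, Z)), mul(add(Z, SZ), add(SSSZ, Z))))
  [6] S(S(add(add(SZ, Z), mul(add(Z, SZ), add(SSSZ, Z)))))
  [7] S(S(add(S(add(Z, Z)), mul(add(Z, SZ), add(SSSZ, Z)))))
  [8] S(S(S(add(add(Z, Z), mul(add(Z, SZ), add(SSSZ, Z))))))
  [9] S(S(S(add(Z, mul(add(Z, SZ), add(SSSZ, Z))))))
  [10] S(S(S(mul(add(Z, SZ), add(SSSZ, Z)))))
  [11] S(S(S(mul(SZ, add(SSSZ, Z)))))
  [12] S(S(S(add(add(SSSZ, Z), mul(Z, add(SSSZ, Z))))))
  [13] S(S(S(add(S(add(SSZ, Z)), mul(Z, add(SSSZ, Z))))))
  [14] S(S(S(S(add(add(SSZ, Z), mul(Z, add(SSSZ, Z)))))))
  [15] S(S(S(S(add(S(add(SZ, Z)), mul(Z, add(SSSZ, Z)))))))
  [16] S(S(S(S(S(add(add(SZ, Z), mul(Z, add(SSSZ, Z))))))))
  [17] S(S(S(S(S(add(S(add(Z, Z)), mul(Z, add(SSSZ, Z))))))))
  [18] S(S(S(S(S(S(add(add(Z, Z), mul(Z, add(SSSZ, Z)))))))))
  [19] S(S(S(S(S(S(add(Z, mul(Z, add(SSSZ, Z)))))))))
  [20] S(S(S(S(S(S(mul(Z, add(SSSZ, Z))))))))
  [21] S^6(Z)

Answer: normal form = S^6(Z)  (in 21 steps)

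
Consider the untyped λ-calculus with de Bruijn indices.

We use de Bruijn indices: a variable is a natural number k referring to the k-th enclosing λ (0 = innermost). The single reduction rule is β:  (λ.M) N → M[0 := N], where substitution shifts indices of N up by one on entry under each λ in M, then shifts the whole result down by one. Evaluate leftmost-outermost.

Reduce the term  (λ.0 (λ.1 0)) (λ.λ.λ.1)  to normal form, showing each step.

Answer: normal form = λ.λ.1  (in 2 steps)

Reduction:
  start: (λ.0 (λ.1 0)) (λ.λ.λ.1)
  [1] (λ.λ.λ.1) (λ.(λ.λ.λ.1) 0)
  [2] λ.λ.1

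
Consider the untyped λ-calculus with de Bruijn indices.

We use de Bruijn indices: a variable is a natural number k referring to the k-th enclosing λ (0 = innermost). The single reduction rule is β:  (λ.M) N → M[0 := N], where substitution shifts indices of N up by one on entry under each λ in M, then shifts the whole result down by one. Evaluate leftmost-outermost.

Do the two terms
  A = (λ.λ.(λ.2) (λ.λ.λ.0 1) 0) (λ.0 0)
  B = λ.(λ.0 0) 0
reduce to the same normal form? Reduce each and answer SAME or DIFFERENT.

Answer: SAME — A ⇓ λ.0 0, B ⇓ λ.0 0

Reduction:
Term A:
  start: (λ.λ.(λ.2) (λ.λ.λ.0 1) 0) (λ.0 0)
  →1  λ.(λ.λ.0 0) (λ.λ.λ.0 1) 0
  →2  λ.(λ.0 0) 0
  →3  λ.0 0

Term B:
  start: λ.(λ.0 0) 0
  →1  λ.0 0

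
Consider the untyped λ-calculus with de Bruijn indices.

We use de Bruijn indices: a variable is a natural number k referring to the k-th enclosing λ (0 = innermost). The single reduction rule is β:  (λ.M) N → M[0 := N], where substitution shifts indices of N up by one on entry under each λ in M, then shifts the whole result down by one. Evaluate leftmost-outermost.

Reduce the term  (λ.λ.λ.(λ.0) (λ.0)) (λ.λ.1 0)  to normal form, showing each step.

Answer: normal form = λ.λ.λ.0  (in 2 steps)

Working:
  start: (λ.λ.λ.(λ.0) (λ.0)) (λ.λ.1 0)
  [1] λ.λ.(λ.0) (λ.0)
  [2] λ.λ.λ.0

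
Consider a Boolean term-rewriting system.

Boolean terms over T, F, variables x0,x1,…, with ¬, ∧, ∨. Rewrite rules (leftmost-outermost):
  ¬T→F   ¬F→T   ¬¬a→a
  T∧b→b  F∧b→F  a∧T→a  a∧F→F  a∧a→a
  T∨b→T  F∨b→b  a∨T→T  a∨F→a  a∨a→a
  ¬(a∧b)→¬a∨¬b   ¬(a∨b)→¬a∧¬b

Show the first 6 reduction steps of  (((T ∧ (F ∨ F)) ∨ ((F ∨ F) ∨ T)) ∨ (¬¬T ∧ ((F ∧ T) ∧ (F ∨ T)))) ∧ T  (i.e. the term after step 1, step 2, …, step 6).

  start: (((T ∧ (F ∨ F)) ∨ ((F ∨ F) ∨ T)) ∨ (¬¬T ∧ ((F ∧ T) ∧ (F ∨ T)))) ∧ T
  →1  ((T ∧ (F ∨ F)) ∨ ((F ∨ F) ∨ T)) ∨ (¬¬T ∧ ((F ∧ T) ∧ (F ∨ T)))
  →2  ((F ∨ F) ∨ ((F ∨ F) ∨ T)) ∨ (¬¬T ∧ ((F ∧ T) ∧ (F ∨ T)))
  →3  (F ∨ ((F ∨ F) ∨ T)) ∨ (¬¬T ∧ ((F ∧ T) ∧ (F ∨ T)))
  →4  ((F ∨ F) ∨ T) ∨ (¬¬T ∧ ((F ∧ T) ∧ (F ∨ T)))
  →5  T ∨ (¬¬T ∧ ((F ∧ T) ∧ (F ∨ T)))
  →6  T

Answer: after 6 steps: T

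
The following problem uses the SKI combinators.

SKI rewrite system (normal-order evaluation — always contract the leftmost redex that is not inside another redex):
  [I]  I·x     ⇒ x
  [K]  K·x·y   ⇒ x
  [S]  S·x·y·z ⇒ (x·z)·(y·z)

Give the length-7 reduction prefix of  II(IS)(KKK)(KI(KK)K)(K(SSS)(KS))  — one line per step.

Answer: after 7 steps: SSS

Reduction:
  start: II(IS)(KKK)(KI(KK)K)(K(SSS)(KS))
  →1  I(IS)(KKK)(KI(KK)K)(K(SSS)(KS))
  →2  IS(KKK)(KI(KK)K)(K(SSS)(KS))
  →3  S(KKK)(KI(KK)K)(K(SSS)(KS))
  →4  KKK(K(SSS)(KS))(KI(KK)K(K(SSS)(KS)))
  →5  K(K(SSS)(KS))(KI(KK)K(K(SSS)(KS)))
  →6  K(SSS)(KS)
  →7  SSS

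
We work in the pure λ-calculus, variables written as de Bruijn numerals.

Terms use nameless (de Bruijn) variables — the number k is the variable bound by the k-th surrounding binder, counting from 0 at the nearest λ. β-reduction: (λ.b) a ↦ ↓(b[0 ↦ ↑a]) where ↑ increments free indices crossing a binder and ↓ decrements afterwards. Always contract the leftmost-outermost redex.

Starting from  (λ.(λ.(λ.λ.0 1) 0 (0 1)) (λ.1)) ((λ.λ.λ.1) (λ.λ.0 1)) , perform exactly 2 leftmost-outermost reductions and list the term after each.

  start: (λ.(λ.(λ.λ.0 1) 0 (0 1)) (λ.1)) ((λ.λ.λ.1) (λ.λ.0 1))
  step 1: (λ.(λ.λ.0 1) 0 (0 ((λ.λ.λ.1) (λ.λ.0 1)))) (λ.(λ.λ.λ.1) (λ.λ.0 1))
  step 2: (λ.λ.0 1) (λ.(λ.λ.λ.1) (λ.λ.0 1)) ((λ.(λ.λ.λ.1) (λ.λ.0 1)) ((λ.λ.λ.1) (λ.λ.0 1)))

Answer: after 2 steps: (λ.λ.0 1) (λ.(λ.λ.λ.1) (λ.λ.0 1)) ((λ.(λ.λ.λ.1) (λ.λ.0 1)) ((λ.λ.λ.1) (λ.λ.0 1)))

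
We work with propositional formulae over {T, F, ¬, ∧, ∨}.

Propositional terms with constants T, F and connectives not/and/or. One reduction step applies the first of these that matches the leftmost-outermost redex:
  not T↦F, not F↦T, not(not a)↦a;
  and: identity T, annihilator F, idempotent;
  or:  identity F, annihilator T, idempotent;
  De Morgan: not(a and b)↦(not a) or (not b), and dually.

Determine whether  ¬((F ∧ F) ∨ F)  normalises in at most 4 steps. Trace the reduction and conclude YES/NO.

  start: ¬((F ∧ F) ∨ F)
  →1  ¬(F ∧ F) ∧ ¬F
  →2  (¬F ∨ ¬F) ∧ ¬F
  →3  ¬F ∧ ¬F
  →4  ¬F

Answer: NO — after 4 steps the term is ¬F, not yet normal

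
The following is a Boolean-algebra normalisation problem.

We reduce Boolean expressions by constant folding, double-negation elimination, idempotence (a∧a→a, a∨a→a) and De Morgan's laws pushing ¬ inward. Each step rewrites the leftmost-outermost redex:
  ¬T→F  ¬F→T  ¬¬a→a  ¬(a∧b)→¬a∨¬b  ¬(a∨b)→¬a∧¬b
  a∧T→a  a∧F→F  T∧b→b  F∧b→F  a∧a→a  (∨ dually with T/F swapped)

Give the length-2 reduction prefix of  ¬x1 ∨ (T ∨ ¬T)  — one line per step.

  start: ¬x1 ∨ (T ∨ ¬T)
  →1  ¬x1 ∨ T
  →2  T

Answer: after 2 steps: T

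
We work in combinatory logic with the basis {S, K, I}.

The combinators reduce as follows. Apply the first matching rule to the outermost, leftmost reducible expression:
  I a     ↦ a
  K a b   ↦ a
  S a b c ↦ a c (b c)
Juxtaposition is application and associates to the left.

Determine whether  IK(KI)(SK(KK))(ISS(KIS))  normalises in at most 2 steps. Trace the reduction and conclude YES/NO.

  start: IK(KI)(SK(KK))(ISS(KIS))
  [1] K(KI)(SK(KK))(ISS(KIS))
  [2] KI(ISS(KIS))

Answer: NO — after 2 steps the term is KI(ISS(KIS)), not yet normal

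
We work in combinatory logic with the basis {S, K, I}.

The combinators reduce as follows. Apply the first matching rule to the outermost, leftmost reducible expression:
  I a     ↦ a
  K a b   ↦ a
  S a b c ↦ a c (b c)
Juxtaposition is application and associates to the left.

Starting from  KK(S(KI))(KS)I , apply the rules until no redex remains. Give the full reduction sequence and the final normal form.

Answer: normal form = KS  (in 2 steps)

Working:
  start: KK(S(KI))(KS)I
  [1] K(KS)I
  [2] KS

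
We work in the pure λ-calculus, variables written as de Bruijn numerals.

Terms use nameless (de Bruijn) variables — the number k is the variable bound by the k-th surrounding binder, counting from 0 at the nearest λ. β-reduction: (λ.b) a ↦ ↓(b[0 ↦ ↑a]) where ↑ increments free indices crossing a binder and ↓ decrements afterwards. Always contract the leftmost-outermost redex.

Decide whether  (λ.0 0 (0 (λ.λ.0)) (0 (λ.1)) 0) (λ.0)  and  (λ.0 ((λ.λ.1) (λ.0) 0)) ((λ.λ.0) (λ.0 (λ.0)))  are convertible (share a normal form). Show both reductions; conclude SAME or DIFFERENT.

Answer: SAME — A ⇓ λ.0, B ⇓ λ.0

Reduction:
Term A:
  start: (λ.0 0 (0 (λ.λ.0)) (0 (λ.1)) 0) (λ.0)
  →1  (λ.0) (λ.0) ((λ.0) (λ.λ.0)) ((λ.0) (λ.λ.0)) (λ.0)
  →2  (λ.0) ((λ.0) (λ.λ.0)) ((λ.0) (λ.λ.0)) (λ.0)
  →3  (λ.0) (λ.λ.0) ((λ.0) (λ.λ.0)) (λ.0)
  →4  (λ.λ.0) ((λ.0) (λ.λ.0)) (λ.0)
  →5  (λ.0) (λ.0)
  →6  λ.0

Term B:
  start: (λ.0 ((λ.λ.1) (λ.0) 0)) ((λ.λ.0) (λ.0 (λ.0)))
  →1  (λ.λ.0) (λ.0 (λ.0)) ((λ.λ.1) (λ.0) ((λ.λ.0) (λ.0 (λ.0))))
  →2  (λ.0) ((λ.λ.1) (λ.0) ((λ.λ.0) (λ.0 (λ.0))))
  →3  (λ.λ.1) (λ.0) ((λ.λ.0) (λ.0 (λ.0)))
  →4  (λ.λ.0) ((λ.λ.0) (λ.0 (λ.0)))
  →5  λ.0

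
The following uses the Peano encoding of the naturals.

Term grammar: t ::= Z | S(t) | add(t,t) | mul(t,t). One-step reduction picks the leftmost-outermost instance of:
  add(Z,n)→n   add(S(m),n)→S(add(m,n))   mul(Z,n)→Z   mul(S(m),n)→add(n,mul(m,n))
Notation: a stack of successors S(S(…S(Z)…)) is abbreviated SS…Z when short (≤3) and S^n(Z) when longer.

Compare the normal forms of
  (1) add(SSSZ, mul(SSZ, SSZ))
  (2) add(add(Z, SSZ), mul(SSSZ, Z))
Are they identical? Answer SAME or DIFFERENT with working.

Term A:
  start: add(SSSZ, mul(SSZ, SSZ))
  →1  S(add(SSZ, mul(SSZ, SSZ)))
  →2  S(S(add(SZ, mul(SSZ, SSZ))))
  →3  S(S(S(add(Z, mul(SSZ, SSZ)))))
  →4  S(S(S(mul(SSZ, SSZ))))
  →5  S(S(S(add(SSZ, mul(SZ, SSZ)))))
  →6  S(S(S(S(add(SZ, mul(SZ, SSZ))))))
  →7  S(S(S(S(S(add(Z, mul(SZ, SSZ)))))))
  →8  S(S(S(S(S(mul(SZ, SSZ))))))
  →9  S(S(S(S(S(add(SSZ, mul(Z, SSZ)))))))
  →10  S(S(S(S(S(S(add(SZ, mul(Z, SSZ))))))))
  →11  S(S(S(S(S(S(S(add(Z, mul(Z, SSZ)))))))))
  →12  S(S(S(S(S(S(S(mul(Z, SSZ))))))))
  →13  S^7(Z)

Term B:
  start: add(add(Z, SSZ), mul(SSSZ, Z))
  →1  add(SSZ, mul(SSSZ, Z))
  →2  S(add(SZ, mul(SSSZ, Z)))
  →3  S(S(add(Z, mul(SSSZ, Z))))
  →4  S(S(mul(SSSZ, Z)))
  →5  S(S(add(Z, mul(SSZ, Z))))
  →6  S(S(mul(SSZ, Z)))
  →7  S(S(add(Z, mul(SZ, Z))))
  →8  S(S(mul(SZ, Z)))
  →9  S(S(add(Z, mul(Z, Z))))
  →10  S(S(mul(Z, Z)))
  →11  SSZ

Answer: DIFFERENT — A ⇓ S^7(Z), B ⇓ SSZ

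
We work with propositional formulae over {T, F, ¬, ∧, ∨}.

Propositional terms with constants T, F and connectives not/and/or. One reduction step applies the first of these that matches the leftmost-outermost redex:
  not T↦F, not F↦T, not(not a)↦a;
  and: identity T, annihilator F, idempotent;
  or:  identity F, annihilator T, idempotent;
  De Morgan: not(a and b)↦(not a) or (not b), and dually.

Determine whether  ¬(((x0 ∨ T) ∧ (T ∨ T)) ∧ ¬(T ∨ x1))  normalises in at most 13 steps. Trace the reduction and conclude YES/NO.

  start: ¬(((x0 ∨ T) ∧ (T ∨ T)) ∧ ¬(T ∨ x1))
  →1  ¬((x0 ∨ T) ∧ (T ∨ T)) ∨ ¬¬(T ∨ x1)
  →2  (¬(x0 ∨ T) ∨ ¬(T ∨ T)) ∨ ¬¬(T ∨ x1)
  →3  ((¬x0 ∧ ¬T) ∨ ¬(T ∨ T)) ∨ ¬¬(T ∨ x1)
  →4  ((¬x0 ∧ F) ∨ ¬(T ∨ T)) ∨ ¬¬(T ∨ x1)
  →5  (F ∨ ¬(T ∨ T)) ∨ ¬¬(T ∨ x1)
  →6  ¬(T ∨ T) ∨ ¬¬(T ∨ x1)
  →7  (¬T ∧ ¬T) ∨ ¬¬(T ∨ x1)
  →8  ¬T ∨ ¬¬(T ∨ x1)
  →9  F ∨ ¬¬(T ∨ x1)
  →10  ¬¬(T ∨ x1)
  →11  T ∨ x1
  →12  T

Answer: YES — reaches normal form T in 12 ≤ 13 steps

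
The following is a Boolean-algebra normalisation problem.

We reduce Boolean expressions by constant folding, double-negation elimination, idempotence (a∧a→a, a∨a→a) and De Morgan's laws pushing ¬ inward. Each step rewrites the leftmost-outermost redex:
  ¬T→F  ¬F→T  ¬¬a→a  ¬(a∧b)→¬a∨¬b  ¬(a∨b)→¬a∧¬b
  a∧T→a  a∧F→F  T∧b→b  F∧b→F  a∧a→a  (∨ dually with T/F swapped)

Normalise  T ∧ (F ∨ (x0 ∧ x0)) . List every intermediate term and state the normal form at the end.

  start: T ∧ (F ∨ (x0 ∧ x0))
  →1  F ∨ (x0 ∧ x0)
  →2  x0 ∧ x0
  →3  x0

Answer: normal form = x0  (in 3 steps)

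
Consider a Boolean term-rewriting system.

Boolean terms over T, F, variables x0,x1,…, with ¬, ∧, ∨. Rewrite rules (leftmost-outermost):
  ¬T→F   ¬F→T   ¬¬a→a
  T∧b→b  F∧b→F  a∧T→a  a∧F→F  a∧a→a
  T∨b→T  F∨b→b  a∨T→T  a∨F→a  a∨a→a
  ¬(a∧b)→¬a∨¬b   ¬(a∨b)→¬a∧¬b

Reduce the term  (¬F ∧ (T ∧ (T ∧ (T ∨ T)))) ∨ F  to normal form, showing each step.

Answer: normal form = T  (in 6 steps)

Derivation:
  start: (¬F ∧ (T ∧ (T ∧ (T ∨ T)))) ∨ F
  [1] ¬F ∧ (T ∧ (T ∧ (T ∨ T)))
  [2] T ∧ (T ∧ (T ∧ (T ∨ T)))
  [3] T ∧ (T ∧ (T ∨ T))
  [4] T ∧ (T ∨ T)
  [5] T ∨ T
  [6] T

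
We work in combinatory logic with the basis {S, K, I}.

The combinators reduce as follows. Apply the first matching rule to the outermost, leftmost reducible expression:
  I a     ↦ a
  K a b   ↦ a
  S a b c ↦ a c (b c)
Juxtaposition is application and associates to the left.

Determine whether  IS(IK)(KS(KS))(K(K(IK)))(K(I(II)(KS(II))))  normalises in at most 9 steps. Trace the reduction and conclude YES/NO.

  start: IS(IK)(KS(KS))(K(K(IK)))(K(I(II)(KS(II))))
  [1] S(IK)(KS(KS))(K(K(IK)))(K(I(II)(KS(II))))
  [2] IK(K(K(IK)))(KS(KS)(K(K(IK))))(K(I(II)(KS(II))))
  [3] K(K(K(IK)))(KS(KS)(K(K(IK))))(K(I(II)(KS(II))))
  [4] K(K(IK))(K(I(II)(KS(II))))
  [5] K(IK)
  [6] KK

Answer: YES — reaches normal form KK in 6 ≤ 9 steps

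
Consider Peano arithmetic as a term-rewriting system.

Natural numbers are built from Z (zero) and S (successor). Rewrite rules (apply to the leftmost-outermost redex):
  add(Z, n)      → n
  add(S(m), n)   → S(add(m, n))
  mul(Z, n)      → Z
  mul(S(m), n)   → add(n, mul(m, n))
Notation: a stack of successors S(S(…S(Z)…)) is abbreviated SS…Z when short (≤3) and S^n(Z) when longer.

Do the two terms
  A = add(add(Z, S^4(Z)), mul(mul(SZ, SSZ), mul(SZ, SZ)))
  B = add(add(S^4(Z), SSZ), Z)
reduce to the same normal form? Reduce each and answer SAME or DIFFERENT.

Term A:
  start: add(add(Z, S^4(Z)), mul(mul(SZ, SSZ), mul(SZ, SZ)))
  [1] add(S^4(Z), mul(mul(SZ, SSZ), mul(SZ, SZ)))
  [2] S(add(SSSZ, mul(mul(SZ, SSZ), mul(SZ, SZ))))
  [3] S(S(add(SSZ, mul(mul(SZ, SSZ), mul(SZ, SZ)))))
  [4] S(S(S(add(SZ, mul(mul(SZ, SSZ), mul(SZ, SZ))))))
  [5] S(S(S(S(add(Z, mul(mul(SZ, SSZ), mul(SZ, SZ)))))))
  [6] S(S(S(S(mul(mul(SZ, SSZ), mul(SZ, SZ))))))
  [7] S(S(S(S(mul(add(SSZ, mul(Z, SSZ)), mul(SZ, SZ))))))
  [8] S(S(S(S(mul(S(add(SZ, mul(Z, SSZ))), mul(SZ, SZ))))))
  [9] S(S(S(S(add(mul(SZ, SZ), mul(add(SZ, mul(Z, SSZ)), mul(SZ, SZ)))))))
  [10] S(S(S(S(add(add(SZ, mul(Z, SZ)), mul(add(SZ, mul(Z, SSZ)), mul(SZ, SZ)))))))
  [11] S(S(S(S(add(S(add(Z, mul(Z, SZ))), mul(add(SZ, mul(Z, SSZ)), mul(SZ, SZ)))))))
  [12] S(S(S(S(S(add(add(Z, mul(Z, SZ)), mul(add(SZ, mul(Z, SSZ)), mul(SZ, SZ))))))))
  [13] S(S(S(S(S(add(mul(Z, SZ), mul(add(SZ, mul(Z, SSZ)), mul(SZ, SZ))))))))
  [14] S(S(S(S(S(add(Z, mul(add(SZ, mul(Z, SSZ)), mul(SZ, SZ))))))))
  [15] S(S(S(S(S(mul(add(SZ, mul(Z, SSZ)), mul(SZ, SZ)))))))
  [16] S(S(S(S(S(mul(S(add(Z, mul(Z, SSZ))), mul(SZ, SZ)))))))
  [17] S(S(S(S(S(add(mul(SZ, SZ), mul(add(Z, mul(Z, SSZ)), mul(SZ, SZ))))))))
  [18] S(S(S(S(S(add(add(SZ, mul(Z, SZ)), mul(add(Z, mul(Z, SSZ)), mul(SZ, SZ))))))))
  [19] S(S(S(S(S(add(S(add(Z, mul(Z, SZ))), mul(add(Z, mul(Z, SSZ)), mul(SZ, SZ))))))))
  [20] S(S(S(S(S(S(add(add(Z, mul(Z, SZ)), mul(add(Z, mul(Z, SSZ)), mul(SZ, SZ)))))))))
  [21] S(S(S(S(S(S(add(mul(Z, SZ), mul(add(Z, mul(Z, SSZ)), mul(SZ, SZ)))))))))
  [22] S(S(S(S(S(S(add(Z, mul(add(Z, mul(Z, SSZ)), mul(SZ, SZ)))))))))
  [23] S(S(S(S(S(S(mul(add(Z, mul(Z, SSZ)), mul(SZ, SZ))))))))
  [24] S(S(S(S(S(S(mul(mul(Z, SSZ), mul(SZ, SZ))))))))
  [25] S(S(S(S(S(S(mul(Z, mul(SZ, SZ))))))))
  [26] S^6(Z)

Term B:
  start: add(add(S^4(Z), SSZ), Z)
  [1] add(S(add(SSSZ, SSZ)), Z)
  [2] S(add(add(SSSZ, SSZ), Z))
  [3] S(add(S(add(SSZ, SSZ)), Z))
  [4] S(S(add(add(SSZ, SSZ), Z)))
  [5] S(S(add(S(add(SZ, SSZ)), Z)))
  [6] S(S(S(add(add(SZ, SSZ), Z))))
  [7] S(S(S(add(S(add(Z, SSZ)), Z))))
  [8] S(S(S(S(add(add(Z, SSZ), Z)))))
  [9] S(S(S(S(add(SSZ, Z)))))
  [10] S(S(S(S(S(add(SZ, Z))))))
  [11] S(S(S(S(S(S(add(Z, Z)))))))
  [12] S^6(Z)

Answer: SAME — A ⇓ S^6(Z), B ⇓ S^6(Z)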